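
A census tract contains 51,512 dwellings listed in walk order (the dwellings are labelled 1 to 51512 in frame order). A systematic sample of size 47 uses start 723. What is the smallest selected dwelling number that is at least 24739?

24835

k = 51512/47 = 1096
Steps past start: ⌈(24739 − 723)/1096⌉ = ⌈24016/1096⌉ = 22
Selected dwelling: 723 + 22×1096 = 24835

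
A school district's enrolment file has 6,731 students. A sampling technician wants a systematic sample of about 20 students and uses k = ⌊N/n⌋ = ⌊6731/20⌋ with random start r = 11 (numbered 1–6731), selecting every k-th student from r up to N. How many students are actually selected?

21

k = ⌊6731/20⌋ = 336
Achieved size = ⌊(6731 − 11)/336⌋ + 1 = ⌊6720/336⌋ + 1 = 20 + 1 = 21
(last selection: 11 + 20×336 = 6731 ≤ 6731; next would be 7067 > 6731)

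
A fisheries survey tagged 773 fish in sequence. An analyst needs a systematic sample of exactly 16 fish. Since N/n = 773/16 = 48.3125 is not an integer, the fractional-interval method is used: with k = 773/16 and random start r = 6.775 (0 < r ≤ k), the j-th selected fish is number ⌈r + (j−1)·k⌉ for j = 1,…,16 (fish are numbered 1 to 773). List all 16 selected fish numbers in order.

7, 56, 104, 152, 201, 249, 297, 345, 394, 442, 490, 539, 587, 635, 684, 732

j=1: r + 0k = 6.775 → ⌈·⌉ = 7
j=2: r + 1k = 55.0875 → ⌈·⌉ = 56
j=3: r + 2k = 103.4 → ⌈·⌉ = 104
j=4: r + 3k = 151.7125 → ⌈·⌉ = 152
j=5: r + 4k = 200.025 → ⌈·⌉ = 201
j=6: r + 5k = 248.3375 → ⌈·⌉ = 249
j=7: r + 6k = 296.65 → ⌈·⌉ = 297
j=8: r + 7k = 344.9625 → ⌈·⌉ = 345
j=9: r + 8k = 393.275 → ⌈·⌉ = 394
j=10: r + 9k = 441.5875 → ⌈·⌉ = 442
j=11: r + 10k = 489.9 → ⌈·⌉ = 490
j=12: r + 11k = 538.2125 → ⌈·⌉ = 539
j=13: r + 12k = 586.525 → ⌈·⌉ = 587
j=14: r + 13k = 634.8375 → ⌈·⌉ = 635
j=15: r + 14k = 683.15 → ⌈·⌉ = 684
j=16: r + 15k = 731.4625 → ⌈·⌉ = 732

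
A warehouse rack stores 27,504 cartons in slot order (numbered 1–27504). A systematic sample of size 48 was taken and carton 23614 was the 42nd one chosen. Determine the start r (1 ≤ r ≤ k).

k = 27504/48 = 573
r = 23614 − (42−1)×573 = 23614 − 23493 = 121

121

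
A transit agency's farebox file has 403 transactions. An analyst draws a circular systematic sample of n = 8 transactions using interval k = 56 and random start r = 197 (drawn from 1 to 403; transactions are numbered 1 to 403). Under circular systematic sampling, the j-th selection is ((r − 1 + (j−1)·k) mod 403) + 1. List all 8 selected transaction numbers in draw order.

Selection 1: 197
Selection 2: 197 + 56 = 253
Selection 3: 253 + 56 = 309
Selection 4: 309 + 56 = 365
Selection 5: 365 + 56 = 421 → 421 − 403 = 18
Selection 6: 18 + 56 = 74
Selection 7: 74 + 56 = 130
Selection 8: 130 + 56 = 186

197, 253, 309, 365, 18, 74, 130, 186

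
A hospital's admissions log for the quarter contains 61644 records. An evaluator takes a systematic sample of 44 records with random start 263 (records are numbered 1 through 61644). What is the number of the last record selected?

k = 61644/44 = 1401
44th selection = r + (44−1)·k = 263 + 43×1401 = 263 + 60243 = 60506

60506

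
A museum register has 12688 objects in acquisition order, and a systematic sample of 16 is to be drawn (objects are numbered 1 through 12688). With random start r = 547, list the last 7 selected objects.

k = N/n = 12688/16 = 793
10th selection = 547 + 9×793 = 7684
11th: 7684 + 793 = 8477
12th: 8477 + 793 = 9270
13th: 9270 + 793 = 10063
14th: 10063 + 793 = 10856
15th: 10856 + 793 = 11649
16th: 11649 + 793 = 12442

7684, 8477, 9270, 10063, 10856, 11649, 12442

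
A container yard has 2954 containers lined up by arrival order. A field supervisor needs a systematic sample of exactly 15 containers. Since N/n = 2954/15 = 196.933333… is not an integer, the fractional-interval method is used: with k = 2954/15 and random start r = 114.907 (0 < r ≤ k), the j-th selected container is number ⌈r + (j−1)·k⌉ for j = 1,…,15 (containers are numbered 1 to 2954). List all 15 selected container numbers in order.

115, 312, 509, 706, 903, 1100, 1297, 1494, 1691, 1888, 2085, 2282, 2479, 2676, 2872

j=1: r + 0k = 114.907 → ⌈·⌉ = 115
j=2: r + 1k = 311.840333… → ⌈·⌉ = 312
j=3: r + 2k = 508.773666… → ⌈·⌉ = 509
j=4: r + 3k = 705.707 → ⌈·⌉ = 706
j=5: r + 4k = 902.640333… → ⌈·⌉ = 903
j=6: r + 5k = 1099.573666… → ⌈·⌉ = 1100
j=7: r + 6k = 1296.507 → ⌈·⌉ = 1297
j=8: r + 7k = 1493.440333… → ⌈·⌉ = 1494
j=9: r + 8k = 1690.373666… → ⌈·⌉ = 1691
j=10: r + 9k = 1887.307 → ⌈·⌉ = 1888
j=11: r + 10k = 2084.240333… → ⌈·⌉ = 2085
j=12: r + 11k = 2281.173666… → ⌈·⌉ = 2282
j=13: r + 12k = 2478.107 → ⌈·⌉ = 2479
j=14: r + 13k = 2675.040333… → ⌈·⌉ = 2676
j=15: r + 14k = 2871.973666… → ⌈·⌉ = 2872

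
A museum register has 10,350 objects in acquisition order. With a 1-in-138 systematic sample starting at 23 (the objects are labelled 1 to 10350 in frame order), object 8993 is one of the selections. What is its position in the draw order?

66

k = 138
position = (8993 − 23)/138 + 1 = 8970/138 + 1 = 65 + 1 = 66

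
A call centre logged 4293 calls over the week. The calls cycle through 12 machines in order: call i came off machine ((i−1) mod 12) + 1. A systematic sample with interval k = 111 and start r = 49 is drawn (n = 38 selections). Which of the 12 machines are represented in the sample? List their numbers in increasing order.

Consecutive selections differ by k = 111, so their machine numbers differ by 111 mod 12 = 3.
gcd(111, 12) = 3, so the sample visits 12/3 = 4 distinct residues mod 12.
Start 49 is machine 1; the machines hit are 1, 4, 7, 10.

1, 4, 7, 10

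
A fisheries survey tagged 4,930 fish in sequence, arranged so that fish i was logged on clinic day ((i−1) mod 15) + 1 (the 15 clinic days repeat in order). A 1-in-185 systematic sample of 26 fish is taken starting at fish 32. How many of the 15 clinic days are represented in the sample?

3

Consecutive selections differ by k = 185, so their clinic day numbers differ by 185 mod 15 = 5.
gcd(185, 15) = 5, so the sample visits 15/5 = 3 distinct residues mod 15.
Start 32 is clinic day 2; the clinic days hit are 2, 7, 12.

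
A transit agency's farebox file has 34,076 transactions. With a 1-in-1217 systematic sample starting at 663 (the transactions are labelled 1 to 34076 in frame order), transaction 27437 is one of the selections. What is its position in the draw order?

k = 1217
position = (27437 − 663)/1217 + 1 = 26774/1217 + 1 = 22 + 1 = 23

23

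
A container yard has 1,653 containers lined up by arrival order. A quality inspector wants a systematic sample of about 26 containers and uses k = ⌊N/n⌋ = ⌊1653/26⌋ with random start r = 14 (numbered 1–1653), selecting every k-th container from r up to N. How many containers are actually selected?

27

k = ⌊1653/26⌋ = 63
Achieved size = ⌊(1653 − 14)/63⌋ + 1 = ⌊1639/63⌋ + 1 = 26 + 1 = 27
(last selection: 14 + 26×63 = 1652 ≤ 1653; next would be 1715 > 1653)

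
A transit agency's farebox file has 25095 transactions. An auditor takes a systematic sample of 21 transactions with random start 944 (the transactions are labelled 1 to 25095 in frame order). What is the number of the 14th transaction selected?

k = 25095/21 = 1195
14th selection = r + (14−1)·k = 944 + 13×1195 = 944 + 15535 = 16479

16479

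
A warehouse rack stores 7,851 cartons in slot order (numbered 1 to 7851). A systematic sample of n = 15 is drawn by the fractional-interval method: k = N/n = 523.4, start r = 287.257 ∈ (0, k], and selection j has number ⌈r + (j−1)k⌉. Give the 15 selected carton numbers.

j=1: r + 0k = 287.257 → ⌈·⌉ = 288
j=2: r + 1k = 810.657 → ⌈·⌉ = 811
j=3: r + 2k = 1334.057 → ⌈·⌉ = 1335
j=4: r + 3k = 1857.457 → ⌈·⌉ = 1858
j=5: r + 4k = 2380.857 → ⌈·⌉ = 2381
j=6: r + 5k = 2904.257 → ⌈·⌉ = 2905
j=7: r + 6k = 3427.657 → ⌈·⌉ = 3428
j=8: r + 7k = 3951.057 → ⌈·⌉ = 3952
j=9: r + 8k = 4474.457 → ⌈·⌉ = 4475
j=10: r + 9k = 4997.857 → ⌈·⌉ = 4998
j=11: r + 10k = 5521.257 → ⌈·⌉ = 5522
j=12: r + 11k = 6044.657 → ⌈·⌉ = 6045
j=13: r + 12k = 6568.057 → ⌈·⌉ = 6569
j=14: r + 13k = 7091.457 → ⌈·⌉ = 7092
j=15: r + 14k = 7614.857 → ⌈·⌉ = 7615

288, 811, 1335, 1858, 2381, 2905, 3428, 3952, 4475, 4998, 5522, 6045, 6569, 7092, 7615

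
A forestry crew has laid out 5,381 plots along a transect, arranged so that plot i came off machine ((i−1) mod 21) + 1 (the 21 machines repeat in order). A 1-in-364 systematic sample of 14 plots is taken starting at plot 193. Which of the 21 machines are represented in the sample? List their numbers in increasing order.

Consecutive selections differ by k = 364, so their machine numbers differ by 364 mod 21 = 7.
gcd(364, 21) = 7, so the sample visits 21/7 = 3 distinct residues mod 21.
Start 193 is machine 4; the machines hit are 4, 11, 18.

4, 11, 18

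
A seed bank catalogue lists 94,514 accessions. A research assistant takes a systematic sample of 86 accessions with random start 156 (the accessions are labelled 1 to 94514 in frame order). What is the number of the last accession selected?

k = 94514/86 = 1099
86th selection = r + (86−1)·k = 156 + 85×1099 = 156 + 93415 = 93571

93571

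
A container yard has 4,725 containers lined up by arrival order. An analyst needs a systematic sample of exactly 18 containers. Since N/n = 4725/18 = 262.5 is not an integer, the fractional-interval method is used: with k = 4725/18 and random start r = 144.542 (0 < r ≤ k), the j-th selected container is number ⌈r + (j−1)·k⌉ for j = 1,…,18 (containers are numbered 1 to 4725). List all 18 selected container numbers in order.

j=1: r + 0k = 144.542 → ⌈·⌉ = 145
j=2: r + 1k = 407.042 → ⌈·⌉ = 408
j=3: r + 2k = 669.542 → ⌈·⌉ = 670
j=4: r + 3k = 932.042 → ⌈·⌉ = 933
j=5: r + 4k = 1194.542 → ⌈·⌉ = 1195
j=6: r + 5k = 1457.042 → ⌈·⌉ = 1458
j=7: r + 6k = 1719.542 → ⌈·⌉ = 1720
j=8: r + 7k = 1982.042 → ⌈·⌉ = 1983
j=9: r + 8k = 2244.542 → ⌈·⌉ = 2245
j=10: r + 9k = 2507.042 → ⌈·⌉ = 2508
j=11: r + 10k = 2769.542 → ⌈·⌉ = 2770
j=12: r + 11k = 3032.042 → ⌈·⌉ = 3033
j=13: r + 12k = 3294.542 → ⌈·⌉ = 3295
j=14: r + 13k = 3557.042 → ⌈·⌉ = 3558
j=15: r + 14k = 3819.542 → ⌈·⌉ = 3820
j=16: r + 15k = 4082.042 → ⌈·⌉ = 4083
j=17: r + 16k = 4344.542 → ⌈·⌉ = 4345
j=18: r + 17k = 4607.042 → ⌈·⌉ = 4608

145, 408, 670, 933, 1195, 1458, 1720, 1983, 2245, 2508, 2770, 3033, 3295, 3558, 3820, 4083, 4345, 4608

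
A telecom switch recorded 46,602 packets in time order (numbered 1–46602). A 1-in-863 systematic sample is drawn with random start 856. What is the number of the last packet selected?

46595

k = 863
54th selection = r + (54−1)·k = 856 + 53×863 = 856 + 45739 = 46595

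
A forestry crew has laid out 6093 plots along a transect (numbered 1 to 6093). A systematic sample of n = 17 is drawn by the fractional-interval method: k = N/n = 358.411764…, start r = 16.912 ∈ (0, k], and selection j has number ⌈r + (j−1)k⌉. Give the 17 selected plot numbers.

j=1: r + 0k = 16.912 → ⌈·⌉ = 17
j=2: r + 1k = 375.323764… → ⌈·⌉ = 376
j=3: r + 2k = 733.735529… → ⌈·⌉ = 734
j=4: r + 3k = 1092.147294… → ⌈·⌉ = 1093
j=5: r + 4k = 1450.559058… → ⌈·⌉ = 1451
j=6: r + 5k = 1808.970823… → ⌈·⌉ = 1809
j=7: r + 6k = 2167.382588… → ⌈·⌉ = 2168
j=8: r + 7k = 2525.794352… → ⌈·⌉ = 2526
j=9: r + 8k = 2884.206117… → ⌈·⌉ = 2885
j=10: r + 9k = 3242.617882… → ⌈·⌉ = 3243
j=11: r + 10k = 3601.029647… → ⌈·⌉ = 3602
j=12: r + 11k = 3959.441411… → ⌈·⌉ = 3960
j=13: r + 12k = 4317.853176… → ⌈·⌉ = 4318
j=14: r + 13k = 4676.264941… → ⌈·⌉ = 4677
j=15: r + 14k = 5034.676705… → ⌈·⌉ = 5035
j=16: r + 15k = 5393.088470… → ⌈·⌉ = 5394
j=17: r + 16k = 5751.500235… → ⌈·⌉ = 5752

17, 376, 734, 1093, 1451, 1809, 2168, 2526, 2885, 3243, 3602, 3960, 4318, 4677, 5035, 5394, 5752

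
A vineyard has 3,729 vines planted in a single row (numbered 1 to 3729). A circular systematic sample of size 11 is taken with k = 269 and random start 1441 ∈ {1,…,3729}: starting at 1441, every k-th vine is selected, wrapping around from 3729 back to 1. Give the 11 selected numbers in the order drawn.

Selection 1: 1441
Selection 2: 1441 + 269 = 1710
Selection 3: 1710 + 269 = 1979
Selection 4: 1979 + 269 = 2248
Selection 5: 2248 + 269 = 2517
Selection 6: 2517 + 269 = 2786
Selection 7: 2786 + 269 = 3055
Selection 8: 3055 + 269 = 3324
Selection 9: 3324 + 269 = 3593
Selection 10: 3593 + 269 = 3862 → 3862 − 3729 = 133
Selection 11: 133 + 269 = 402

1441, 1710, 1979, 2248, 2517, 2786, 3055, 3324, 3593, 133, 402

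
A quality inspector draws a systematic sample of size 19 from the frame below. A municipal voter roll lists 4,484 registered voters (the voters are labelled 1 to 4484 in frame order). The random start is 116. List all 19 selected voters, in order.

k = N/n = 4484/19 = 236
voter 1: 116
voter 2: 116 + 236 = 352
voter 3: 352 + 236 = 588
voter 4: 588 + 236 = 824
voter 5: 824 + 236 = 1060
voter 6: 1060 + 236 = 1296
voter 7: 1296 + 236 = 1532
voter 8: 1532 + 236 = 1768
voter 9: 1768 + 236 = 2004
voter 10: 2004 + 236 = 2240
voter 11: 2240 + 236 = 2476
voter 12: 2476 + 236 = 2712
voter 13: 2712 + 236 = 2948
voter 14: 2948 + 236 = 3184
voter 15: 3184 + 236 = 3420
voter 16: 3420 + 236 = 3656
voter 17: 3656 + 236 = 3892
voter 18: 3892 + 236 = 4128
voter 19: 4128 + 236 = 4364

116, 352, 588, 824, 1060, 1296, 1532, 1768, 2004, 2240, 2476, 2712, 2948, 3184, 3420, 3656, 3892, 4128, 4364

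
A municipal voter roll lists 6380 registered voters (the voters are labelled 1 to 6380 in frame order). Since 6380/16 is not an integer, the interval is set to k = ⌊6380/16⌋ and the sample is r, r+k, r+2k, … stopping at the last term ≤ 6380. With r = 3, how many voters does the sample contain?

k = ⌊6380/16⌋ = 398
Achieved size = ⌊(6380 − 3)/398⌋ + 1 = ⌊6377/398⌋ + 1 = 16 + 1 = 17
(last selection: 3 + 16×398 = 6371 ≤ 6380; next would be 6769 > 6380)

17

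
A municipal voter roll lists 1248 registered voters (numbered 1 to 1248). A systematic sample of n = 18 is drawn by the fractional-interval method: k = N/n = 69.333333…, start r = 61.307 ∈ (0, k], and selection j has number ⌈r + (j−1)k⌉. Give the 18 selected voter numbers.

j=1: r + 0k = 61.307 → ⌈·⌉ = 62
j=2: r + 1k = 130.640333… → ⌈·⌉ = 131
j=3: r + 2k = 199.973666… → ⌈·⌉ = 200
j=4: r + 3k = 269.307 → ⌈·⌉ = 270
j=5: r + 4k = 338.640333… → ⌈·⌉ = 339
j=6: r + 5k = 407.973666… → ⌈·⌉ = 408
j=7: r + 6k = 477.307 → ⌈·⌉ = 478
j=8: r + 7k = 546.640333… → ⌈·⌉ = 547
j=9: r + 8k = 615.973666… → ⌈·⌉ = 616
j=10: r + 9k = 685.307 → ⌈·⌉ = 686
j=11: r + 10k = 754.640333… → ⌈·⌉ = 755
j=12: r + 11k = 823.973666… → ⌈·⌉ = 824
j=13: r + 12k = 893.307 → ⌈·⌉ = 894
j=14: r + 13k = 962.640333… → ⌈·⌉ = 963
j=15: r + 14k = 1031.973666… → ⌈·⌉ = 1032
j=16: r + 15k = 1101.307 → ⌈·⌉ = 1102
j=17: r + 16k = 1170.640333… → ⌈·⌉ = 1171
j=18: r + 17k = 1239.973666… → ⌈·⌉ = 1240

62, 131, 200, 270, 339, 408, 478, 547, 616, 686, 755, 824, 894, 963, 1032, 1102, 1171, 1240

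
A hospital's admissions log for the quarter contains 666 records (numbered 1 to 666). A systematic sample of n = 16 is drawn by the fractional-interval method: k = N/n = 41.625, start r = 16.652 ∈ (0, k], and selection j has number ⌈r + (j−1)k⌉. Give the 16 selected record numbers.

j=1: r + 0k = 16.652 → ⌈·⌉ = 17
j=2: r + 1k = 58.277 → ⌈·⌉ = 59
j=3: r + 2k = 99.902 → ⌈·⌉ = 100
j=4: r + 3k = 141.527 → ⌈·⌉ = 142
j=5: r + 4k = 183.152 → ⌈·⌉ = 184
j=6: r + 5k = 224.777 → ⌈·⌉ = 225
j=7: r + 6k = 266.402 → ⌈·⌉ = 267
j=8: r + 7k = 308.027 → ⌈·⌉ = 309
j=9: r + 8k = 349.652 → ⌈·⌉ = 350
j=10: r + 9k = 391.277 → ⌈·⌉ = 392
j=11: r + 10k = 432.902 → ⌈·⌉ = 433
j=12: r + 11k = 474.527 → ⌈·⌉ = 475
j=13: r + 12k = 516.152 → ⌈·⌉ = 517
j=14: r + 13k = 557.777 → ⌈·⌉ = 558
j=15: r + 14k = 599.402 → ⌈·⌉ = 600
j=16: r + 15k = 641.027 → ⌈·⌉ = 642

17, 59, 100, 142, 184, 225, 267, 309, 350, 392, 433, 475, 517, 558, 600, 642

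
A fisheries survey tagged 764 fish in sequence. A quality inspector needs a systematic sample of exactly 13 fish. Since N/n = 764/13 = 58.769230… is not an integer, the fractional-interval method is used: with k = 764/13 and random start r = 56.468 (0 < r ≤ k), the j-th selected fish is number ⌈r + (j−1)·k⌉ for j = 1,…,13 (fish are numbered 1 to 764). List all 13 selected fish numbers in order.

j=1: r + 0k = 56.468 → ⌈·⌉ = 57
j=2: r + 1k = 115.237230… → ⌈·⌉ = 116
j=3: r + 2k = 174.006461… → ⌈·⌉ = 175
j=4: r + 3k = 232.775692… → ⌈·⌉ = 233
j=5: r + 4k = 291.544923… → ⌈·⌉ = 292
j=6: r + 5k = 350.314153… → ⌈·⌉ = 351
j=7: r + 6k = 409.083384… → ⌈·⌉ = 410
j=8: r + 7k = 467.852615… → ⌈·⌉ = 468
j=9: r + 8k = 526.621846… → ⌈·⌉ = 527
j=10: r + 9k = 585.391076… → ⌈·⌉ = 586
j=11: r + 10k = 644.160307… → ⌈·⌉ = 645
j=12: r + 11k = 702.929538… → ⌈·⌉ = 703
j=13: r + 12k = 761.698769… → ⌈·⌉ = 762

57, 116, 175, 233, 292, 351, 410, 468, 527, 586, 645, 703, 762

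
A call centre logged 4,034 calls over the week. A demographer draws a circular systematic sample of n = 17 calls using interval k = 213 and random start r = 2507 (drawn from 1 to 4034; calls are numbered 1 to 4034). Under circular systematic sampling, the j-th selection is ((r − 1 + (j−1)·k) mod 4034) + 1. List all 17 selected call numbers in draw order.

Selection 1: 2507
Selection 2: 2507 + 213 = 2720
Selection 3: 2720 + 213 = 2933
Selection 4: 2933 + 213 = 3146
Selection 5: 3146 + 213 = 3359
Selection 6: 3359 + 213 = 3572
Selection 7: 3572 + 213 = 3785
Selection 8: 3785 + 213 = 3998
Selection 9: 3998 + 213 = 4211 → 4211 − 4034 = 177
Selection 10: 177 + 213 = 390
Selection 11: 390 + 213 = 603
Selection 12: 603 + 213 = 816
Selection 13: 816 + 213 = 1029
Selection 14: 1029 + 213 = 1242
Selection 15: 1242 + 213 = 1455
Selection 16: 1455 + 213 = 1668
Selection 17: 1668 + 213 = 1881

2507, 2720, 2933, 3146, 3359, 3572, 3785, 3998, 177, 390, 603, 816, 1029, 1242, 1455, 1668, 1881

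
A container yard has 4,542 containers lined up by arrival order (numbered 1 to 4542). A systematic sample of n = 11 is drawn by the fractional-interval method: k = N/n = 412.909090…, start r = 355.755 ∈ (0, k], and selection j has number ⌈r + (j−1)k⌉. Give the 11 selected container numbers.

356, 769, 1182, 1595, 2008, 2421, 2834, 3247, 3660, 4072, 4485

j=1: r + 0k = 355.755 → ⌈·⌉ = 356
j=2: r + 1k = 768.664090… → ⌈·⌉ = 769
j=3: r + 2k = 1181.573181… → ⌈·⌉ = 1182
j=4: r + 3k = 1594.482272… → ⌈·⌉ = 1595
j=5: r + 4k = 2007.391363… → ⌈·⌉ = 2008
j=6: r + 5k = 2420.300454… → ⌈·⌉ = 2421
j=7: r + 6k = 2833.209545… → ⌈·⌉ = 2834
j=8: r + 7k = 3246.118636… → ⌈·⌉ = 3247
j=9: r + 8k = 3659.027727… → ⌈·⌉ = 3660
j=10: r + 9k = 4071.936818… → ⌈·⌉ = 4072
j=11: r + 10k = 4484.845909… → ⌈·⌉ = 4485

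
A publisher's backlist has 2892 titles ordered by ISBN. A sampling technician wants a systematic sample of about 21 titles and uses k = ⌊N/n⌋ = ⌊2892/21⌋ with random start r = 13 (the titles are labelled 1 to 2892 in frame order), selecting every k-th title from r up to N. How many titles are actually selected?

k = ⌊2892/21⌋ = 137
Achieved size = ⌊(2892 − 13)/137⌋ + 1 = ⌊2879/137⌋ + 1 = 21 + 1 = 22
(last selection: 13 + 21×137 = 2890 ≤ 2892; next would be 3027 > 2892)

22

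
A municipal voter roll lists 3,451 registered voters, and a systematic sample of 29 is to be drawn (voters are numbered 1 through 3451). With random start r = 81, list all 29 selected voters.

81, 200, 319, 438, 557, 676, 795, 914, 1033, 1152, 1271, 1390, 1509, 1628, 1747, 1866, 1985, 2104, 2223, 2342, 2461, 2580, 2699, 2818, 2937, 3056, 3175, 3294, 3413

k = N/n = 3451/29 = 119
voter 1: 81
voter 2: 81 + 119 = 200
voter 3: 200 + 119 = 319
voter 4: 319 + 119 = 438
voter 5: 438 + 119 = 557
voter 6: 557 + 119 = 676
voter 7: 676 + 119 = 795
voter 8: 795 + 119 = 914
voter 9: 914 + 119 = 1033
voter 10: 1033 + 119 = 1152
voter 11: 1152 + 119 = 1271
voter 12: 1271 + 119 = 1390
voter 13: 1390 + 119 = 1509
voter 14: 1509 + 119 = 1628
voter 15: 1628 + 119 = 1747
voter 16: 1747 + 119 = 1866
voter 17: 1866 + 119 = 1985
voter 18: 1985 + 119 = 2104
voter 19: 2104 + 119 = 2223
voter 20: 2223 + 119 = 2342
voter 21: 2342 + 119 = 2461
voter 22: 2461 + 119 = 2580
voter 23: 2580 + 119 = 2699
voter 24: 2699 + 119 = 2818
voter 25: 2818 + 119 = 2937
voter 26: 2937 + 119 = 3056
voter 27: 3056 + 119 = 3175
voter 28: 3175 + 119 = 3294
voter 29: 3294 + 119 = 3413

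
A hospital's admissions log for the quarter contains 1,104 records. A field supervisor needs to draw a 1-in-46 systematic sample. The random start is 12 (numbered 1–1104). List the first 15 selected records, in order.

record 1: 12
record 2: 12 + 46 = 58
record 3: 58 + 46 = 104
record 4: 104 + 46 = 150
record 5: 150 + 46 = 196
record 6: 196 + 46 = 242
record 7: 242 + 46 = 288
record 8: 288 + 46 = 334
record 9: 334 + 46 = 380
record 10: 380 + 46 = 426
record 11: 426 + 46 = 472
record 12: 472 + 46 = 518
record 13: 518 + 46 = 564
record 14: 564 + 46 = 610
record 15: 610 + 46 = 656

12, 58, 104, 150, 196, 242, 288, 334, 380, 426, 472, 518, 564, 610, 656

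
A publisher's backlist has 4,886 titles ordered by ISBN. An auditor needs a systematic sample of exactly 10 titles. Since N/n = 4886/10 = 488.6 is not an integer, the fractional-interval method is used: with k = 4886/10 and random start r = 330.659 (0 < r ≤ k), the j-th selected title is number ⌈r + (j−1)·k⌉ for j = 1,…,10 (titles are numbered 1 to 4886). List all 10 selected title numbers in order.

j=1: r + 0k = 330.659 → ⌈·⌉ = 331
j=2: r + 1k = 819.259 → ⌈·⌉ = 820
j=3: r + 2k = 1307.859 → ⌈·⌉ = 1308
j=4: r + 3k = 1796.459 → ⌈·⌉ = 1797
j=5: r + 4k = 2285.059 → ⌈·⌉ = 2286
j=6: r + 5k = 2773.659 → ⌈·⌉ = 2774
j=7: r + 6k = 3262.259 → ⌈·⌉ = 3263
j=8: r + 7k = 3750.859 → ⌈·⌉ = 3751
j=9: r + 8k = 4239.459 → ⌈·⌉ = 4240
j=10: r + 9k = 4728.059 → ⌈·⌉ = 4729

331, 820, 1308, 1797, 2286, 2774, 3263, 3751, 4240, 4729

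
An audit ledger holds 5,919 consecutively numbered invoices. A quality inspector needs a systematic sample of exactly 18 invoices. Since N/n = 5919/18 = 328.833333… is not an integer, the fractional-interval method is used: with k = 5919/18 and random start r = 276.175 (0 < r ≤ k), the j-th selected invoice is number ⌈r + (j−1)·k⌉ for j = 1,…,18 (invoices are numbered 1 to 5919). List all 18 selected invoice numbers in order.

277, 606, 934, 1263, 1592, 1921, 2250, 2579, 2907, 3236, 3565, 3894, 4223, 4552, 4880, 5209, 5538, 5867

j=1: r + 0k = 276.175 → ⌈·⌉ = 277
j=2: r + 1k = 605.008333… → ⌈·⌉ = 606
j=3: r + 2k = 933.841666… → ⌈·⌉ = 934
j=4: r + 3k = 1262.675 → ⌈·⌉ = 1263
j=5: r + 4k = 1591.508333… → ⌈·⌉ = 1592
j=6: r + 5k = 1920.341666… → ⌈·⌉ = 1921
j=7: r + 6k = 2249.175 → ⌈·⌉ = 2250
j=8: r + 7k = 2578.008333… → ⌈·⌉ = 2579
j=9: r + 8k = 2906.841666… → ⌈·⌉ = 2907
j=10: r + 9k = 3235.675 → ⌈·⌉ = 3236
j=11: r + 10k = 3564.508333… → ⌈·⌉ = 3565
j=12: r + 11k = 3893.341666… → ⌈·⌉ = 3894
j=13: r + 12k = 4222.175 → ⌈·⌉ = 4223
j=14: r + 13k = 4551.008333… → ⌈·⌉ = 4552
j=15: r + 14k = 4879.841666… → ⌈·⌉ = 4880
j=16: r + 15k = 5208.675 → ⌈·⌉ = 5209
j=17: r + 16k = 5537.508333… → ⌈·⌉ = 5538
j=18: r + 17k = 5866.341666… → ⌈·⌉ = 5867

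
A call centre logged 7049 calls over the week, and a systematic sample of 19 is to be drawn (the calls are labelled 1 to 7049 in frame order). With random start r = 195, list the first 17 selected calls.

195, 566, 937, 1308, 1679, 2050, 2421, 2792, 3163, 3534, 3905, 4276, 4647, 5018, 5389, 5760, 6131

k = N/n = 7049/19 = 371
call 1: 195
call 2: 195 + 371 = 566
call 3: 566 + 371 = 937
call 4: 937 + 371 = 1308
call 5: 1308 + 371 = 1679
call 6: 1679 + 371 = 2050
call 7: 2050 + 371 = 2421
call 8: 2421 + 371 = 2792
call 9: 2792 + 371 = 3163
call 10: 3163 + 371 = 3534
call 11: 3534 + 371 = 3905
call 12: 3905 + 371 = 4276
call 13: 4276 + 371 = 4647
call 14: 4647 + 371 = 5018
call 15: 5018 + 371 = 5389
call 16: 5389 + 371 = 5760
call 17: 5760 + 371 = 6131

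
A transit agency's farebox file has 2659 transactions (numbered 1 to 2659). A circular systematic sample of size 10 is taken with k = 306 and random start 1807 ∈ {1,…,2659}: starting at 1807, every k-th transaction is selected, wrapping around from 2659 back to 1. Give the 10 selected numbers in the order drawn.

Selection 1: 1807
Selection 2: 1807 + 306 = 2113
Selection 3: 2113 + 306 = 2419
Selection 4: 2419 + 306 = 2725 → 2725 − 2659 = 66
Selection 5: 66 + 306 = 372
Selection 6: 372 + 306 = 678
Selection 7: 678 + 306 = 984
Selection 8: 984 + 306 = 1290
Selection 9: 1290 + 306 = 1596
Selection 10: 1596 + 306 = 1902

1807, 2113, 2419, 66, 372, 678, 984, 1290, 1596, 1902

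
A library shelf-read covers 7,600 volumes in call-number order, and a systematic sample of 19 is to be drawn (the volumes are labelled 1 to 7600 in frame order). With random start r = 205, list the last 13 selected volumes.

k = N/n = 7600/19 = 400
7th selection = 205 + 6×400 = 2605
8th: 2605 + 400 = 3005
9th: 3005 + 400 = 3405
10th: 3405 + 400 = 3805
11th: 3805 + 400 = 4205
12th: 4205 + 400 = 4605
13th: 4605 + 400 = 5005
14th: 5005 + 400 = 5405
15th: 5405 + 400 = 5805
16th: 5805 + 400 = 6205
17th: 6205 + 400 = 6605
18th: 6605 + 400 = 7005
19th: 7005 + 400 = 7405

2605, 3005, 3405, 3805, 4205, 4605, 5005, 5405, 5805, 6205, 6605, 7005, 7405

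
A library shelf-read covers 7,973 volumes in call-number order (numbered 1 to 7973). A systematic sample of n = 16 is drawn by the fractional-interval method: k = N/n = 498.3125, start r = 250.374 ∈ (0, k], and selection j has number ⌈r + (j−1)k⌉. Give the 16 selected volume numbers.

j=1: r + 0k = 250.374 → ⌈·⌉ = 251
j=2: r + 1k = 748.6865 → ⌈·⌉ = 749
j=3: r + 2k = 1246.999 → ⌈·⌉ = 1247
j=4: r + 3k = 1745.3115 → ⌈·⌉ = 1746
j=5: r + 4k = 2243.624 → ⌈·⌉ = 2244
j=6: r + 5k = 2741.9365 → ⌈·⌉ = 2742
j=7: r + 6k = 3240.249 → ⌈·⌉ = 3241
j=8: r + 7k = 3738.5615 → ⌈·⌉ = 3739
j=9: r + 8k = 4236.874 → ⌈·⌉ = 4237
j=10: r + 9k = 4735.1865 → ⌈·⌉ = 4736
j=11: r + 10k = 5233.499 → ⌈·⌉ = 5234
j=12: r + 11k = 5731.8115 → ⌈·⌉ = 5732
j=13: r + 12k = 6230.124 → ⌈·⌉ = 6231
j=14: r + 13k = 6728.4365 → ⌈·⌉ = 6729
j=15: r + 14k = 7226.749 → ⌈·⌉ = 7227
j=16: r + 15k = 7725.0615 → ⌈·⌉ = 7726

251, 749, 1247, 1746, 2244, 2742, 3241, 3739, 4237, 4736, 5234, 5732, 6231, 6729, 7227, 7726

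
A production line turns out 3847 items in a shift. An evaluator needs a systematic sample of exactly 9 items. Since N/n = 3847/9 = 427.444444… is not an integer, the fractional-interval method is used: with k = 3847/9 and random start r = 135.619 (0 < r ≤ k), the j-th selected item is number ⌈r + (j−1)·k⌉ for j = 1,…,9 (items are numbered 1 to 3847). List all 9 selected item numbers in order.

j=1: r + 0k = 135.619 → ⌈·⌉ = 136
j=2: r + 1k = 563.063444… → ⌈·⌉ = 564
j=3: r + 2k = 990.507888… → ⌈·⌉ = 991
j=4: r + 3k = 1417.952333… → ⌈·⌉ = 1418
j=5: r + 4k = 1845.396777… → ⌈·⌉ = 1846
j=6: r + 5k = 2272.841222… → ⌈·⌉ = 2273
j=7: r + 6k = 2700.285666… → ⌈·⌉ = 2701
j=8: r + 7k = 3127.730111… → ⌈·⌉ = 3128
j=9: r + 8k = 3555.174555… → ⌈·⌉ = 3556

136, 564, 991, 1418, 1846, 2273, 2701, 3128, 3556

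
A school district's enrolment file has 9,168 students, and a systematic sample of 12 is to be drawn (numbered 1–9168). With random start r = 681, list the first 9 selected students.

k = N/n = 9168/12 = 764
student 1: 681
student 2: 681 + 764 = 1445
student 3: 1445 + 764 = 2209
student 4: 2209 + 764 = 2973
student 5: 2973 + 764 = 3737
student 6: 3737 + 764 = 4501
student 7: 4501 + 764 = 5265
student 8: 5265 + 764 = 6029
student 9: 6029 + 764 = 6793

681, 1445, 2209, 2973, 3737, 4501, 5265, 6029, 6793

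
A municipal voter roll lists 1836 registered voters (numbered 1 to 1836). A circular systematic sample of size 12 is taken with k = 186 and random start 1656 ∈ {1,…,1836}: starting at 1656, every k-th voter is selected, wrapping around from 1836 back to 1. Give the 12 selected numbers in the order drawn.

1656, 6, 192, 378, 564, 750, 936, 1122, 1308, 1494, 1680, 30

Selection 1: 1656
Selection 2: 1656 + 186 = 1842 → 1842 − 1836 = 6
Selection 3: 6 + 186 = 192
Selection 4: 192 + 186 = 378
Selection 5: 378 + 186 = 564
Selection 6: 564 + 186 = 750
Selection 7: 750 + 186 = 936
Selection 8: 936 + 186 = 1122
Selection 9: 1122 + 186 = 1308
Selection 10: 1308 + 186 = 1494
Selection 11: 1494 + 186 = 1680
Selection 12: 1680 + 186 = 1866 → 1866 − 1836 = 30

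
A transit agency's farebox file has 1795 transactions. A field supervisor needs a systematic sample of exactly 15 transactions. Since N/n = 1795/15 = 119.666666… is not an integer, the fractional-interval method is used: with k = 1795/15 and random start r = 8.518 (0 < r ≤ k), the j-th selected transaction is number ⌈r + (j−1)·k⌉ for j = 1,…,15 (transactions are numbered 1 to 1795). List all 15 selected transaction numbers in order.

9, 129, 248, 368, 488, 607, 727, 847, 966, 1086, 1206, 1325, 1445, 1565, 1684

j=1: r + 0k = 8.518 → ⌈·⌉ = 9
j=2: r + 1k = 128.184666… → ⌈·⌉ = 129
j=3: r + 2k = 247.851333… → ⌈·⌉ = 248
j=4: r + 3k = 367.518 → ⌈·⌉ = 368
j=5: r + 4k = 487.184666… → ⌈·⌉ = 488
j=6: r + 5k = 606.851333… → ⌈·⌉ = 607
j=7: r + 6k = 726.518 → ⌈·⌉ = 727
j=8: r + 7k = 846.184666… → ⌈·⌉ = 847
j=9: r + 8k = 965.851333… → ⌈·⌉ = 966
j=10: r + 9k = 1085.518 → ⌈·⌉ = 1086
j=11: r + 10k = 1205.184666… → ⌈·⌉ = 1206
j=12: r + 11k = 1324.851333… → ⌈·⌉ = 1325
j=13: r + 12k = 1444.518 → ⌈·⌉ = 1445
j=14: r + 13k = 1564.184666… → ⌈·⌉ = 1565
j=15: r + 14k = 1683.851333… → ⌈·⌉ = 1684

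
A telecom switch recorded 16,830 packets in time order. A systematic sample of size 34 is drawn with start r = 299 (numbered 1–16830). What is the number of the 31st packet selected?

k = 16830/34 = 495
31st selection = r + (31−1)·k = 299 + 30×495 = 299 + 14850 = 15149

15149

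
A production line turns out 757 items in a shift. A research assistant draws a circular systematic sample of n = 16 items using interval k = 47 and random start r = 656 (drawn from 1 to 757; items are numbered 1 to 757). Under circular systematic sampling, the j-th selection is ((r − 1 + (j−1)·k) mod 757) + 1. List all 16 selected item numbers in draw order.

Selection 1: 656
Selection 2: 656 + 47 = 703
Selection 3: 703 + 47 = 750
Selection 4: 750 + 47 = 797 → 797 − 757 = 40
Selection 5: 40 + 47 = 87
Selection 6: 87 + 47 = 134
Selection 7: 134 + 47 = 181
Selection 8: 181 + 47 = 228
Selection 9: 228 + 47 = 275
Selection 10: 275 + 47 = 322
Selection 11: 322 + 47 = 369
Selection 12: 369 + 47 = 416
Selection 13: 416 + 47 = 463
Selection 14: 463 + 47 = 510
Selection 15: 510 + 47 = 557
Selection 16: 557 + 47 = 604

656, 703, 750, 40, 87, 134, 181, 228, 275, 322, 369, 416, 463, 510, 557, 604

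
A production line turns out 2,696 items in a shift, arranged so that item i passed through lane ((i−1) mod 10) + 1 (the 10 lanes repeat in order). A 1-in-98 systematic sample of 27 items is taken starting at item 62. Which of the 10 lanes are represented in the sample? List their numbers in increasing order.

2, 4, 6, 8, 10

Consecutive selections differ by k = 98, so their lane numbers differ by 98 mod 10 = 8.
gcd(98, 10) = 2, so the sample visits 10/2 = 5 distinct residues mod 10.
Start 62 is lane 2; the lanes hit are 2, 4, 6, 8, 10.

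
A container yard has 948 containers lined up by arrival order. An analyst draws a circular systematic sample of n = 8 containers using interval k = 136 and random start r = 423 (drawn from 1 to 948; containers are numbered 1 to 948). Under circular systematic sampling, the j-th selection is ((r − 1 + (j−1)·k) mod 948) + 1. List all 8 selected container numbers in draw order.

423, 559, 695, 831, 19, 155, 291, 427

Selection 1: 423
Selection 2: 423 + 136 = 559
Selection 3: 559 + 136 = 695
Selection 4: 695 + 136 = 831
Selection 5: 831 + 136 = 967 → 967 − 948 = 19
Selection 6: 19 + 136 = 155
Selection 7: 155 + 136 = 291
Selection 8: 291 + 136 = 427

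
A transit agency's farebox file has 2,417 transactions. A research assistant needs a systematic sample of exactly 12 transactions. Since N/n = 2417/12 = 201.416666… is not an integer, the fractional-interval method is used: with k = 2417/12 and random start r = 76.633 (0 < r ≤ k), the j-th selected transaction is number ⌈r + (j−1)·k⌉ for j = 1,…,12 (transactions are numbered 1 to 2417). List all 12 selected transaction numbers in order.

j=1: r + 0k = 76.633 → ⌈·⌉ = 77
j=2: r + 1k = 278.049666… → ⌈·⌉ = 279
j=3: r + 2k = 479.466333… → ⌈·⌉ = 480
j=4: r + 3k = 680.883 → ⌈·⌉ = 681
j=5: r + 4k = 882.299666… → ⌈·⌉ = 883
j=6: r + 5k = 1083.716333… → ⌈·⌉ = 1084
j=7: r + 6k = 1285.133 → ⌈·⌉ = 1286
j=8: r + 7k = 1486.549666… → ⌈·⌉ = 1487
j=9: r + 8k = 1687.966333… → ⌈·⌉ = 1688
j=10: r + 9k = 1889.383 → ⌈·⌉ = 1890
j=11: r + 10k = 2090.799666… → ⌈·⌉ = 2091
j=12: r + 11k = 2292.216333… → ⌈·⌉ = 2293

77, 279, 480, 681, 883, 1084, 1286, 1487, 1688, 1890, 2091, 2293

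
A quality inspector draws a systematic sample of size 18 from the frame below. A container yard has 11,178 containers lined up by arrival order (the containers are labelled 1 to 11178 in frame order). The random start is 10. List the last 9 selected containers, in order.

k = N/n = 11178/18 = 621
10th selection = 10 + 9×621 = 5599
11th: 5599 + 621 = 6220
12th: 6220 + 621 = 6841
13th: 6841 + 621 = 7462
14th: 7462 + 621 = 8083
15th: 8083 + 621 = 8704
16th: 8704 + 621 = 9325
17th: 9325 + 621 = 9946
18th: 9946 + 621 = 10567

5599, 6220, 6841, 7462, 8083, 8704, 9325, 9946, 10567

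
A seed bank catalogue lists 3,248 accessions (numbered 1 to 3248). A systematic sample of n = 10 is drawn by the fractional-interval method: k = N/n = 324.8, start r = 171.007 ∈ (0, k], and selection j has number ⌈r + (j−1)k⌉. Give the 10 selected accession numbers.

172, 496, 821, 1146, 1471, 1796, 2120, 2445, 2770, 3095

j=1: r + 0k = 171.007 → ⌈·⌉ = 172
j=2: r + 1k = 495.807 → ⌈·⌉ = 496
j=3: r + 2k = 820.607 → ⌈·⌉ = 821
j=4: r + 3k = 1145.407 → ⌈·⌉ = 1146
j=5: r + 4k = 1470.207 → ⌈·⌉ = 1471
j=6: r + 5k = 1795.007 → ⌈·⌉ = 1796
j=7: r + 6k = 2119.807 → ⌈·⌉ = 2120
j=8: r + 7k = 2444.607 → ⌈·⌉ = 2445
j=9: r + 8k = 2769.407 → ⌈·⌉ = 2770
j=10: r + 9k = 3094.207 → ⌈·⌉ = 3095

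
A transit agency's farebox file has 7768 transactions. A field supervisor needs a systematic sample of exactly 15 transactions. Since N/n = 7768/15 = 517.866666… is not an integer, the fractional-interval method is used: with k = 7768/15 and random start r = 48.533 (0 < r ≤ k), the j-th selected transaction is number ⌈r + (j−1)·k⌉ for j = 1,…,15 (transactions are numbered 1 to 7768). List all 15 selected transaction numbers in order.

j=1: r + 0k = 48.533 → ⌈·⌉ = 49
j=2: r + 1k = 566.399666… → ⌈·⌉ = 567
j=3: r + 2k = 1084.266333… → ⌈·⌉ = 1085
j=4: r + 3k = 1602.133 → ⌈·⌉ = 1603
j=5: r + 4k = 2119.999666… → ⌈·⌉ = 2120
j=6: r + 5k = 2637.866333… → ⌈·⌉ = 2638
j=7: r + 6k = 3155.733 → ⌈·⌉ = 3156
j=8: r + 7k = 3673.599666… → ⌈·⌉ = 3674
j=9: r + 8k = 4191.466333… → ⌈·⌉ = 4192
j=10: r + 9k = 4709.333 → ⌈·⌉ = 4710
j=11: r + 10k = 5227.199666… → ⌈·⌉ = 5228
j=12: r + 11k = 5745.066333… → ⌈·⌉ = 5746
j=13: r + 12k = 6262.933 → ⌈·⌉ = 6263
j=14: r + 13k = 6780.799666… → ⌈·⌉ = 6781
j=15: r + 14k = 7298.666333… → ⌈·⌉ = 7299

49, 567, 1085, 1603, 2120, 2638, 3156, 3674, 4192, 4710, 5228, 5746, 6263, 6781, 7299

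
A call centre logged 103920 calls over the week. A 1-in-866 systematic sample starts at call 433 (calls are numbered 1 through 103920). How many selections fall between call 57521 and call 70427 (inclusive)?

k = 866
First selection ≥ 57521: 433 + ⌈(57521−433)/866⌉·866 = 433 + 66×866 = 57589
Last selection ≤ 70427: 433 + ⌊(70427−433)/866⌋·866 = 433 + 80×866 = 69713
Count = 80 − 66 + 1 = 15

15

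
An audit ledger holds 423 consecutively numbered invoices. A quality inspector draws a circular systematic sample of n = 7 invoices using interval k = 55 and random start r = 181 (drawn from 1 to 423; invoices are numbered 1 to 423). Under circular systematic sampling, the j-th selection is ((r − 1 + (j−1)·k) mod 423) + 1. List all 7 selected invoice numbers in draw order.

181, 236, 291, 346, 401, 33, 88

Selection 1: 181
Selection 2: 181 + 55 = 236
Selection 3: 236 + 55 = 291
Selection 4: 291 + 55 = 346
Selection 5: 346 + 55 = 401
Selection 6: 401 + 55 = 456 → 456 − 423 = 33
Selection 7: 33 + 55 = 88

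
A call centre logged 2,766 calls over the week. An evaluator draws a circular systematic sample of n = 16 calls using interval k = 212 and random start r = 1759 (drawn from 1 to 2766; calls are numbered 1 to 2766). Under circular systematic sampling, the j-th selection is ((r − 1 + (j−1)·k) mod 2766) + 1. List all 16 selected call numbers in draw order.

1759, 1971, 2183, 2395, 2607, 53, 265, 477, 689, 901, 1113, 1325, 1537, 1749, 1961, 2173

Selection 1: 1759
Selection 2: 1759 + 212 = 1971
Selection 3: 1971 + 212 = 2183
Selection 4: 2183 + 212 = 2395
Selection 5: 2395 + 212 = 2607
Selection 6: 2607 + 212 = 2819 → 2819 − 2766 = 53
Selection 7: 53 + 212 = 265
Selection 8: 265 + 212 = 477
Selection 9: 477 + 212 = 689
Selection 10: 689 + 212 = 901
Selection 11: 901 + 212 = 1113
Selection 12: 1113 + 212 = 1325
Selection 13: 1325 + 212 = 1537
Selection 14: 1537 + 212 = 1749
Selection 15: 1749 + 212 = 1961
Selection 16: 1961 + 212 = 2173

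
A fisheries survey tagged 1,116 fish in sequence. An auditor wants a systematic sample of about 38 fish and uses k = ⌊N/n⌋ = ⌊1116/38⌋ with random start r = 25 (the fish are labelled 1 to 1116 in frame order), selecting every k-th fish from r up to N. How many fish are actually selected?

k = ⌊1116/38⌋ = 29
Achieved size = ⌊(1116 − 25)/29⌋ + 1 = ⌊1091/29⌋ + 1 = 37 + 1 = 38
(last selection: 25 + 37×29 = 1098 ≤ 1116; next would be 1127 > 1116)

38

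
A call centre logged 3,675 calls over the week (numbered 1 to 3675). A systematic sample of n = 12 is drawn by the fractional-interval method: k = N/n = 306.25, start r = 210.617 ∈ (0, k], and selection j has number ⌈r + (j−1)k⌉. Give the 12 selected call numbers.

j=1: r + 0k = 210.617 → ⌈·⌉ = 211
j=2: r + 1k = 516.867 → ⌈·⌉ = 517
j=3: r + 2k = 823.117 → ⌈·⌉ = 824
j=4: r + 3k = 1129.367 → ⌈·⌉ = 1130
j=5: r + 4k = 1435.617 → ⌈·⌉ = 1436
j=6: r + 5k = 1741.867 → ⌈·⌉ = 1742
j=7: r + 6k = 2048.117 → ⌈·⌉ = 2049
j=8: r + 7k = 2354.367 → ⌈·⌉ = 2355
j=9: r + 8k = 2660.617 → ⌈·⌉ = 2661
j=10: r + 9k = 2966.867 → ⌈·⌉ = 2967
j=11: r + 10k = 3273.117 → ⌈·⌉ = 3274
j=12: r + 11k = 3579.367 → ⌈·⌉ = 3580

211, 517, 824, 1130, 1436, 1742, 2049, 2355, 2661, 2967, 3274, 3580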